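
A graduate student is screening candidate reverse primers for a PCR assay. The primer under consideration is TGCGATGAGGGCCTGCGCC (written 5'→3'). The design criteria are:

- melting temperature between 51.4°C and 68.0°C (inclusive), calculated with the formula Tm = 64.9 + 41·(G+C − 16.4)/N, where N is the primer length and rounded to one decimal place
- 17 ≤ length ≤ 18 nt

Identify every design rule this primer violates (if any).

Fails: length.

Base counts: A=2, T=3, G=8, C=6 (length 19).
Tm: Tm = 64.9 + 41·(14 − 16.4)/19 = 59.7°C ✓
length: length 19, outside 17–18 ✗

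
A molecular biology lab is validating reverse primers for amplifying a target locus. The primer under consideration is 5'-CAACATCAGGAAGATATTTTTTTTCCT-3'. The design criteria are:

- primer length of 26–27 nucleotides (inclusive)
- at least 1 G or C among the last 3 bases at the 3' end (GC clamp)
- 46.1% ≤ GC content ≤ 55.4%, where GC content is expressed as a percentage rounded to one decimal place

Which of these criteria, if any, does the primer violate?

Fails: GC content.

Base counts: A=8, T=11, G=3, C=5 (length 27).
length: length 27 ✓
GC clamp: 3' end CCT has 2 G/C ✓
GC content: GC 8/27 = 29.6%, outside 46.1–55.4% ✗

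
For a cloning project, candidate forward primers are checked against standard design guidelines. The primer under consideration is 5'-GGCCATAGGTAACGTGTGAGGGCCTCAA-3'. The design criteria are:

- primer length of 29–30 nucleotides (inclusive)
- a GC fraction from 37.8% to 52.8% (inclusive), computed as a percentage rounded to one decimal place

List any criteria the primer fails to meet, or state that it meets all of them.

Fails: length, GC content.

Base counts: A=7, T=5, G=10, C=6 (length 28).
length: length 28, outside 29–30 ✗
GC content: GC 16/28 = 57.1%, outside 37.8–52.8% ✗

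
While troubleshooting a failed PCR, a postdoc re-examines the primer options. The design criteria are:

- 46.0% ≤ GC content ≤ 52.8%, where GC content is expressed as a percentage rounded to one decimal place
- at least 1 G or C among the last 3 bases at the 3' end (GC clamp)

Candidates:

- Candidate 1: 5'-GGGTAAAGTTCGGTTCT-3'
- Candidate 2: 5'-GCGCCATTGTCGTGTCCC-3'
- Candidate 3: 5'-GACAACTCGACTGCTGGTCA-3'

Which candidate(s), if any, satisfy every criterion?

Candidate 1 (17 nt, A=3 T=6 G=6 C=2): GC 8/17 = 47.1% ✓; 3' end TCT has 1 G/C ✓ — passes.
Candidate 2 (18 nt, A=1 T=5 G=5 C=7): GC 12/18 = 66.7%, outside 46.0–52.8% ✗; 3' end CCC has 3 G/C ✓ — fails.
Candidate 3 (20 nt, A=5 T=4 G=5 C=6): GC 11/20 = 55.0%, outside 46.0–52.8% ✗; 3' end TCA has 1 G/C ✓ — fails.

Candidate 1 only.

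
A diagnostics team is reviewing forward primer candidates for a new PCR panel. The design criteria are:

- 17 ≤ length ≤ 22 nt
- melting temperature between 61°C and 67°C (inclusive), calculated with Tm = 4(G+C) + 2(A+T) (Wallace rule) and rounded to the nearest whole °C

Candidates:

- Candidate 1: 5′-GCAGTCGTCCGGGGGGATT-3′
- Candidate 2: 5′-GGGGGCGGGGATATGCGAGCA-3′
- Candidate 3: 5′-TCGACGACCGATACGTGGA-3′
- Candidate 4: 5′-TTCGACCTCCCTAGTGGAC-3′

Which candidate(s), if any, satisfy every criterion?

Candidate 1 (19 nt, A=2 T=4 G=9 C=4): length 19 ✓; Tm = 2·6 + 4·13 = 64°C ✓ — passes.
Candidate 2 (21 nt, A=4 T=2 G=12 C=3): length 21 ✓; Tm = 2·6 + 4·15 = 72°C, outside 61–67°C ✗ — fails.
Candidate 3 (19 nt, A=5 T=3 G=6 C=5): length 19 ✓; Tm = 2·8 + 4·11 = 60°C, outside 61–67°C ✗ — fails.
Candidate 4 (19 nt, A=3 T=5 G=4 C=7): length 19 ✓; Tm = 2·8 + 4·11 = 60°C, outside 61–67°C ✗ — fails.

Candidate 1 only.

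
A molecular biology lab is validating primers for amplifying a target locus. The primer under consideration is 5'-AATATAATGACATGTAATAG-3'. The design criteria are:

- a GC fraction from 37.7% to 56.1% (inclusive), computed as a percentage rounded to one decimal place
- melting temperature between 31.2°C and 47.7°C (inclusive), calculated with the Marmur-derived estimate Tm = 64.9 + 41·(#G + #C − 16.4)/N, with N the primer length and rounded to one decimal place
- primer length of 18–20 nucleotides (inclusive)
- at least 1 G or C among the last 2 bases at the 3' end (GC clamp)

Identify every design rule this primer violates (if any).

Base counts: A=10, T=6, G=3, C=1 (length 20).
GC content: GC 4/20 = 20.0%, outside 37.7–56.1% ✗
Tm: Tm = 64.9 + 41·(4 − 16.4)/20 = 39.5°C ✓
length: length 20 ✓
GC clamp: 3' end AG has 1 G/C ✓

Fails: GC content.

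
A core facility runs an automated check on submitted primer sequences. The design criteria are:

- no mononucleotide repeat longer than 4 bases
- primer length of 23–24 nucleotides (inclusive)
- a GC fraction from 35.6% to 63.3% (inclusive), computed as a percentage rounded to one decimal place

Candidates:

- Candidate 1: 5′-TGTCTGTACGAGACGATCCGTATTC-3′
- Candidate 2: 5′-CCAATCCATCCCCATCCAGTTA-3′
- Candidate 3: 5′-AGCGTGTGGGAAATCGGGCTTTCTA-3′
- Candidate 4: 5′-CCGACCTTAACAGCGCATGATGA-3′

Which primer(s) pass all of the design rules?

Candidate 1 (25 nt, A=5 T=8 G=6 C=6): longest run = 2 ✓; length 25, outside 23–24 ✗; GC 12/25 = 48.0% ✓ — fails.
Candidate 2 (22 nt, A=6 T=5 G=1 C=10): longest run = 4 ✓; length 22, outside 23–24 ✗; GC 11/22 = 50.0% ✓ — fails.
Candidate 3 (25 nt, A=5 T=7 G=9 C=4): longest run = 3 ✓; length 25, outside 23–24 ✗; GC 13/25 = 52.0% ✓ — fails.
Candidate 4 (23 nt, A=7 T=4 G=5 C=7): longest run = 2 ✓; length 23 ✓; GC 12/23 = 52.2% ✓ — passes.

Candidate 4 only.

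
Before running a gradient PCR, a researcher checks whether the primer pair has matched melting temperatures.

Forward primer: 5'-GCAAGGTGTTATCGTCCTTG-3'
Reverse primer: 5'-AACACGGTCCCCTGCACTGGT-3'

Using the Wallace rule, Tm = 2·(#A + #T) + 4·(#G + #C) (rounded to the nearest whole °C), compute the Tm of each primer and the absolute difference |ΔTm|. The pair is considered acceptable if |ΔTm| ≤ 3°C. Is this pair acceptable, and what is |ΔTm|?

Forward: A=3 T=7 G=6 C=4 → Tm = 2·10 + 4·10 = 60°C.
Reverse: A=4 T=4 G=5 C=8 → Tm = 2·8 + 4·13 = 68°C.
|ΔTm| = |60 − 68| = 8°C, > 3°C.

|ΔTm| = 8°C; the pair is not acceptable.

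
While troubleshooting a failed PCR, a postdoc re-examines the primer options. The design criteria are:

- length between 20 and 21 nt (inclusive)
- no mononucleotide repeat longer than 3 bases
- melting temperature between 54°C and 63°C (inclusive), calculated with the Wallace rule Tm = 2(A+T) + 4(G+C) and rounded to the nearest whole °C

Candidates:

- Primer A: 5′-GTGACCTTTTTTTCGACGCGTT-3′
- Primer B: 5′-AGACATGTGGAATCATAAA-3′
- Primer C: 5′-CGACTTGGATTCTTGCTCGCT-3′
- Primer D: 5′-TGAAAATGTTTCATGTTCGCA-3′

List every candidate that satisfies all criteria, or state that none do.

Primer A (22 nt, A=2 T=10 G=5 C=5): length 22, outside 20–21 ✗; longest run = 7, exceeds 3 ✗; Tm = 2·12 + 4·10 = 64°C, outside 54–63°C ✗ — fails.
Primer B (19 nt, A=9 T=4 G=4 C=2): length 19, outside 20–21 ✗; longest run = 3 ✓; Tm = 2·13 + 4·6 = 50°C, outside 54–63°C ✗ — fails.
Primer C (21 nt, A=2 T=8 G=5 C=6): length 21 ✓; longest run = 2 ✓; Tm = 2·10 + 4·11 = 64°C, outside 54–63°C ✗ — fails.
Primer D (21 nt, A=6 T=8 G=4 C=3): length 21 ✓; longest run = 4, exceeds 3 ✗; Tm = 2·14 + 4·7 = 56°C ✓ — fails.

None of the candidates satisfy all criteria.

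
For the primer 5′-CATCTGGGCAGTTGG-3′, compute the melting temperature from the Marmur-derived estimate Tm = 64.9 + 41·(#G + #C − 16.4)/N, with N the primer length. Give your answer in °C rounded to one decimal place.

44.7°C

Base counts: A=2, T=4, G=6, C=3; G+C = 9, N = 15.
Tm = 64.9 + 41·(9 − 16.4)/15 = 64.9 + -303.40/15 = 44.7°C.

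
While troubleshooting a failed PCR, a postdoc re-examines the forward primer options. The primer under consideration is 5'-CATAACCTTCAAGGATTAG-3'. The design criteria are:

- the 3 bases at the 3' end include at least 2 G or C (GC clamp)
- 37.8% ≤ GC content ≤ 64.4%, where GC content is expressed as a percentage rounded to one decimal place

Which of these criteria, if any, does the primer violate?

Base counts: A=7, T=5, G=3, C=4 (length 19).
GC clamp: 3' end TAG has 1 G/C, need ≥2 ✗
GC content: GC 7/19 = 36.8%, outside 37.8–64.4% ✗

Fails: GC clamp, GC content.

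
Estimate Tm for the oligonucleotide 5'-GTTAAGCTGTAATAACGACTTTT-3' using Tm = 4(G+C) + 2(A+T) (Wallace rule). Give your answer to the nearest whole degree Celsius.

Base counts: A=7, T=9, G=4, C=3 (length 23).
Tm = 2·(7+9) + 4·(4+3) = 2·16 + 4·7 = 32 + 28 = 60°C.

60°C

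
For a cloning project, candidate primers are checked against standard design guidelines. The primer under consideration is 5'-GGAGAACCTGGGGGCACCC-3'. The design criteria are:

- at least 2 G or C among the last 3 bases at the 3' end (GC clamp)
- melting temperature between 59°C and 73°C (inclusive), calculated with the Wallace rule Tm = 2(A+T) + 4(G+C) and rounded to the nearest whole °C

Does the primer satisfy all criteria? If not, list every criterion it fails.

Base counts: A=4, T=1, G=8, C=6 (length 19).
GC clamp: 3' end CCC has 3 G/C ✓
Tm: Tm = 2·5 + 4·14 = 66°C ✓

Meets all criteria.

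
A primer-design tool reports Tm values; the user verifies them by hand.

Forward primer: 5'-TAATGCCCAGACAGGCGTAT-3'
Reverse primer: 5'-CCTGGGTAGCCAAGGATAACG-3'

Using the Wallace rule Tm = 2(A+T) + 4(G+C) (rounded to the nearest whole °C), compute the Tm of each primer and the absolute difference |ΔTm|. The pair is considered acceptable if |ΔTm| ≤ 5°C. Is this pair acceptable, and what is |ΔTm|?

Forward: A=6 T=4 G=5 C=5 → Tm = 2·10 + 4·10 = 60°C.
Reverse: A=6 T=3 G=7 C=5 → Tm = 2·9 + 4·12 = 66°C.
|ΔTm| = |60 − 66| = 6°C, > 5°C.

|ΔTm| = 6°C; the pair is not acceptable.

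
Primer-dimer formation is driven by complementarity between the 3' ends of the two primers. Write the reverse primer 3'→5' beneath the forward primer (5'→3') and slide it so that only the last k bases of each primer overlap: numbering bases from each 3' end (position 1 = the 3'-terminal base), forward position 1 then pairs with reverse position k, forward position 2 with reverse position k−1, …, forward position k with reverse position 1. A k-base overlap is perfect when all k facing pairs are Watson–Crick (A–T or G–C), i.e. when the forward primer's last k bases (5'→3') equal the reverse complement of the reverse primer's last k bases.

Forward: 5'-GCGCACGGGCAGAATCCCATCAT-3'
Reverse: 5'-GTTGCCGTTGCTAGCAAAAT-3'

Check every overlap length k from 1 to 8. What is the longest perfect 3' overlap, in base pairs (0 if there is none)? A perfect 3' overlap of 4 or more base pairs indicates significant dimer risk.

Last 8 bases (5'→3') — forward …CCCATCAT, reverse …AGCAAAAT.
Reverse complement of the reverse primer's last 8 bases: ATTTTGCT; its first k bases are the reverse complement of the reverse primer's last k bases, so a perfect k-base overlap needs the forward primer's last k bases to equal them.
Comparing (forward last k vs required): k=1: T vs A ✗; k=2: AT vs AT ✓; k=3: CAT vs ATT ✗; k=4: TCAT vs ATTT ✗; k=5: ATCAT vs ATTTT ✗; k=6: CATCAT vs ATTTTG ✗; k=7: CCATCAT vs ATTTTGC ✗; k=8: CCCATCAT vs ATTTTGCT ✗.
Only k = 2 is perfect, so the longest perfect 3' overlap is 2.

Longest perfect overlap: 2 complementary base pairs; below the dimer-risk threshold (threshold 4).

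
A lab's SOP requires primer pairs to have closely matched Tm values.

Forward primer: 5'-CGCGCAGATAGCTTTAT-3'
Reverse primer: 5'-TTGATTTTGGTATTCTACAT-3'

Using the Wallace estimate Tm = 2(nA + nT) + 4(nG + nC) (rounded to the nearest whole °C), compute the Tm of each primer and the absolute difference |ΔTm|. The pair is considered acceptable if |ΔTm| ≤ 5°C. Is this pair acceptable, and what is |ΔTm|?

|ΔTm| = 0°C; the pair is acceptable.

Forward: A=4 T=5 G=4 C=4 → Tm = 2·9 + 4·8 = 50°C.
Reverse: A=4 T=11 G=3 C=2 → Tm = 2·15 + 4·5 = 50°C.
|ΔTm| = |50 − 50| = 0°C, ≤ 5°C.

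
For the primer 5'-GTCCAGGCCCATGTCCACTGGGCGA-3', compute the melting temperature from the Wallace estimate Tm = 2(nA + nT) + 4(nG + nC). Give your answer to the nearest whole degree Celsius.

84°C

Base counts: A=4, T=4, G=8, C=9 (length 25).
Tm = 2·(4+4) + 4·(8+9) = 2·8 + 4·17 = 16 + 68 = 84°C.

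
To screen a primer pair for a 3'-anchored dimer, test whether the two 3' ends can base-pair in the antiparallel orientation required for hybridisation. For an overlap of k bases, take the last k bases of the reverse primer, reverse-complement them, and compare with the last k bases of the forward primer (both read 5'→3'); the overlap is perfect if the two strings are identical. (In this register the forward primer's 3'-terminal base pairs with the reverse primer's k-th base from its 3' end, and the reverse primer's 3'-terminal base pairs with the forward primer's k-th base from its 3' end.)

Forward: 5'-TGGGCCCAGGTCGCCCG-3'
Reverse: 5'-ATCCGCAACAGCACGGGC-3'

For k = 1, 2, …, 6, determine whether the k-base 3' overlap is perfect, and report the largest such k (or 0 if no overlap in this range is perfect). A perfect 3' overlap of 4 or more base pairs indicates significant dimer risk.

Longest perfect overlap: 5 complementary base pairs; significant dimer risk (threshold 4).

Last 6 bases (5'→3') — forward …CGCCCG, reverse …ACGGGC.
Reverse complement of the reverse primer's last 6 bases: GCCCGT; its first k bases are the reverse complement of the reverse primer's last k bases, so a perfect k-base overlap needs the forward primer's last k bases to equal them.
Comparing (forward last k vs required): k=1: G vs G ✓; k=2: CG vs GC ✗; k=3: CCG vs GCC ✗; k=4: CCCG vs GCCC ✗; k=5: GCCCG vs GCCCG ✓; k=6: CGCCCG vs GCCCGT ✗.
Perfect overlaps at k = 1, 5; the largest is 5.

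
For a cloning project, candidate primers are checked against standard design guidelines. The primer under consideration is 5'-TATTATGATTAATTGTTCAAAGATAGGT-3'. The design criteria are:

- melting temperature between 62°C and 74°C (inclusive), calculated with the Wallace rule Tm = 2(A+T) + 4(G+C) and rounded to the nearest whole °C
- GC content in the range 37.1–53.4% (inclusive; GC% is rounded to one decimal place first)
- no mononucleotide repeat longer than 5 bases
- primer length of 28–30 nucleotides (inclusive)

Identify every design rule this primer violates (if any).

Fails: GC content.

Base counts: A=10, T=12, G=5, C=1 (length 28).
Tm: Tm = 2·22 + 4·6 = 68°C ✓
GC content: GC 6/28 = 21.4%, outside 37.1–53.4% ✗
homopolymer run: longest run = 3 ✓
length: length 28 ✓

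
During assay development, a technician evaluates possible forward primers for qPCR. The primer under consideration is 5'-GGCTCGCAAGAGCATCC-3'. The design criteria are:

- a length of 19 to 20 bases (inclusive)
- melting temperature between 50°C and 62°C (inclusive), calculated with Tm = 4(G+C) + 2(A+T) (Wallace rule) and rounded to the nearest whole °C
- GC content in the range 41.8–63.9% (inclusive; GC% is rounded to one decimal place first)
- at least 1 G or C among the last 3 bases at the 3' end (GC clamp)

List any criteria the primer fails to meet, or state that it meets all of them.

Fails: length, GC content.

Base counts: A=4, T=2, G=5, C=6 (length 17).
length: length 17, outside 19–20 ✗
Tm: Tm = 2·6 + 4·11 = 56°C ✓
GC content: GC 11/17 = 64.7%, outside 41.8–63.9% ✗
GC clamp: 3' end TCC has 2 G/C ✓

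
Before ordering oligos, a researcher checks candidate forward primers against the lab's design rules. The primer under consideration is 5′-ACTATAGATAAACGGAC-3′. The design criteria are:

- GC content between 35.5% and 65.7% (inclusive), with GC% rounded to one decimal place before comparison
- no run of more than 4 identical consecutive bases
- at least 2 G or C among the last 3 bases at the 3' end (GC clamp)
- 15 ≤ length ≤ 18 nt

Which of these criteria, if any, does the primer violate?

Base counts: A=8, T=3, G=3, C=3 (length 17).
GC content: GC 6/17 = 35.3%, outside 35.5–65.7% ✗
homopolymer run: longest run = 3 ✓
GC clamp: 3' end GAC has 2 G/C ✓
length: length 17 ✓

Fails: GC content.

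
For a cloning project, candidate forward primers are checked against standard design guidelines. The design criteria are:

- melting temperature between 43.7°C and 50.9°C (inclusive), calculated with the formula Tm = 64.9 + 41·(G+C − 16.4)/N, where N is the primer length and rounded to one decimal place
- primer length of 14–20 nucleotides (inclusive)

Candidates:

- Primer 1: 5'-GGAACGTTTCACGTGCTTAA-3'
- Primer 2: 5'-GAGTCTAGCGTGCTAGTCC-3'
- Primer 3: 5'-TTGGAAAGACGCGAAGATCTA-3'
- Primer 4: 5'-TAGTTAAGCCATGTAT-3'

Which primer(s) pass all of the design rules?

Primer 1 (20 nt, A=5 T=6 G=5 C=4): Tm = 64.9 + 41·(9 − 16.4)/20 = 49.7°C ✓; length 20 ✓ — passes.
Primer 2 (19 nt, A=3 T=5 G=6 C=5): Tm = 64.9 + 41·(11 − 16.4)/19 = 53.2°C, outside 43.7–50.9°C ✗; length 19 ✓ — fails.
Primer 3 (21 nt, A=8 T=4 G=6 C=3): Tm = 64.9 + 41·(9 − 16.4)/21 = 50.5°C ✓; length 21, outside 14–20 ✗ — fails.
Primer 4 (16 nt, A=5 T=6 G=3 C=2): Tm = 64.9 + 41·(5 − 16.4)/16 = 35.7°C, outside 43.7–50.9°C ✗; length 16 ✓ — fails.

Primer 1 only.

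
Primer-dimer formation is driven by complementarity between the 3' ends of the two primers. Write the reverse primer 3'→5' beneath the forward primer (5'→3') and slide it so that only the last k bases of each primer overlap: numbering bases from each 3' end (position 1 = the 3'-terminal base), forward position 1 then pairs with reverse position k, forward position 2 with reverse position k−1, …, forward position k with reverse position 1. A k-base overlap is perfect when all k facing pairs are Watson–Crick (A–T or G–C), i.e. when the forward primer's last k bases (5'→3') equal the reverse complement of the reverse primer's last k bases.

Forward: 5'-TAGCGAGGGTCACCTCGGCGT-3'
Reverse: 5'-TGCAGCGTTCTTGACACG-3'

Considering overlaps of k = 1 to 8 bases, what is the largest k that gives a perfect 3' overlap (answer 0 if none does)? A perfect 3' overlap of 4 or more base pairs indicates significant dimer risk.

Longest perfect overlap: 3 complementary base pairs; below the dimer-risk threshold (threshold 4).

Last 8 bases (5'→3') — forward …CTCGGCGT, reverse …TTGACACG.
Reverse complement of the reverse primer's last 8 bases: CGTGTCAA; its first k bases are the reverse complement of the reverse primer's last k bases, so a perfect k-base overlap needs the forward primer's last k bases to equal them.
Comparing (forward last k vs required): k=1: T vs C ✗; k=2: GT vs CG ✗; k=3: CGT vs CGT ✓; k=4: GCGT vs CGTG ✗; k=5: GGCGT vs CGTGT ✗; k=6: CGGCGT vs CGTGTC ✗; k=7: TCGGCGT vs CGTGTCA ✗; k=8: CTCGGCGT vs CGTGTCAA ✗.
Only k = 3 is perfect, so the longest perfect 3' overlap is 3.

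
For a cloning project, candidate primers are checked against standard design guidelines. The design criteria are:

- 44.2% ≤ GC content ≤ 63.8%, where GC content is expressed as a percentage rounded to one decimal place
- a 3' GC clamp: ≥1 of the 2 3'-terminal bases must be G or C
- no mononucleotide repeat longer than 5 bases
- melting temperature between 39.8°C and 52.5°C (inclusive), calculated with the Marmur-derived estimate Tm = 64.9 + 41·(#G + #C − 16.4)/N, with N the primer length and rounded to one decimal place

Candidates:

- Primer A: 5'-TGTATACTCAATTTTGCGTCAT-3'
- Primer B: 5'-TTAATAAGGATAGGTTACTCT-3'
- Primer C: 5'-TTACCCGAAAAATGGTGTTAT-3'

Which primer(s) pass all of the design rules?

Primer A (22 nt, A=5 T=10 G=3 C=4): GC 7/22 = 31.8%, outside 44.2–63.8% ✗; 3' end AT has 0 G/C, need ≥1 ✗; longest run = 4 ✓; Tm = 64.9 + 41·(7 − 16.4)/22 = 47.4°C ✓ — fails.
Primer B (21 nt, A=7 T=8 G=4 C=2): GC 6/21 = 28.6%, outside 44.2–63.8% ✗; 3' end CT has 1 G/C ✓; longest run = 2 ✓; Tm = 64.9 + 41·(6 − 16.4)/21 = 44.6°C ✓ — fails.
Primer C (21 nt, A=7 T=7 G=4 C=3): GC 7/21 = 33.3%, outside 44.2–63.8% ✗; 3' end AT has 0 G/C, need ≥1 ✗; longest run = 5 ✓; Tm = 64.9 + 41·(7 − 16.4)/21 = 46.5°C ✓ — fails.

None of the candidates satisfy all criteria.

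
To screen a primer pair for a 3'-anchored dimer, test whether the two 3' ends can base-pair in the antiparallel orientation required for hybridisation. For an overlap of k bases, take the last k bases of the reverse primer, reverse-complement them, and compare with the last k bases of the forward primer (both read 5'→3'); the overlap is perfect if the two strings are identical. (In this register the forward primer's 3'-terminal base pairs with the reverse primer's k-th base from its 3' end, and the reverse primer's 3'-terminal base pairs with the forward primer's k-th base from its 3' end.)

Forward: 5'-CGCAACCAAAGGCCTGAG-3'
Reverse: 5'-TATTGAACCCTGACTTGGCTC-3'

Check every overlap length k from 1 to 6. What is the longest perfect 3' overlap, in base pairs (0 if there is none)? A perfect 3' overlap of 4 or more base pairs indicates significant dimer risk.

Last 6 bases (5'→3') — forward …CCTGAG, reverse …TGGCTC.
Reverse complement of the reverse primer's last 6 bases: GAGCCA; its first k bases are the reverse complement of the reverse primer's last k bases, so a perfect k-base overlap needs the forward primer's last k bases to equal them.
Comparing (forward last k vs required): k=1: G vs G ✓; k=2: AG vs GA ✗; k=3: GAG vs GAG ✓; k=4: TGAG vs GAGC ✗; k=5: CTGAG vs GAGCC ✗; k=6: CCTGAG vs GAGCCA ✗.
Perfect overlaps at k = 1, 3; the largest is 3.

Longest perfect overlap: 3 complementary base pairs; below the dimer-risk threshold (threshold 4).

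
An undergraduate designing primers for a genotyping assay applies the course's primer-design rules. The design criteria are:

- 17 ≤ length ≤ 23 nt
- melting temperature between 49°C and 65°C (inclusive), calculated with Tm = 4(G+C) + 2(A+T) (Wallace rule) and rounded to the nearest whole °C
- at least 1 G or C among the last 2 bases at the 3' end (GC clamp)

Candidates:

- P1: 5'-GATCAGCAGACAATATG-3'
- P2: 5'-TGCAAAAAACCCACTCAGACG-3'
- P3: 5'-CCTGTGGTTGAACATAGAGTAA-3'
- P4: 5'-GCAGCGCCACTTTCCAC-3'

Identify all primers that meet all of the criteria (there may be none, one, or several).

P2 and P4.

P1 (17 nt, A=7 T=3 G=4 C=3): length 17 ✓; Tm = 2·10 + 4·7 = 48°C, outside 49–65°C ✗; 3' end TG has 1 G/C ✓ — fails.
P2 (21 nt, A=9 T=2 G=3 C=7): length 21 ✓; Tm = 2·11 + 4·10 = 62°C ✓; 3' end CG has 2 G/C ✓ — passes.
P3 (22 nt, A=7 T=6 G=6 C=3): length 22 ✓; Tm = 2·13 + 4·9 = 62°C ✓; 3' end AA has 0 G/C, need ≥1 ✗ — fails.
P4 (17 nt, A=3 T=3 G=3 C=8): length 17 ✓; Tm = 2·6 + 4·11 = 56°C ✓; 3' end AC has 1 G/C ✓ — passes.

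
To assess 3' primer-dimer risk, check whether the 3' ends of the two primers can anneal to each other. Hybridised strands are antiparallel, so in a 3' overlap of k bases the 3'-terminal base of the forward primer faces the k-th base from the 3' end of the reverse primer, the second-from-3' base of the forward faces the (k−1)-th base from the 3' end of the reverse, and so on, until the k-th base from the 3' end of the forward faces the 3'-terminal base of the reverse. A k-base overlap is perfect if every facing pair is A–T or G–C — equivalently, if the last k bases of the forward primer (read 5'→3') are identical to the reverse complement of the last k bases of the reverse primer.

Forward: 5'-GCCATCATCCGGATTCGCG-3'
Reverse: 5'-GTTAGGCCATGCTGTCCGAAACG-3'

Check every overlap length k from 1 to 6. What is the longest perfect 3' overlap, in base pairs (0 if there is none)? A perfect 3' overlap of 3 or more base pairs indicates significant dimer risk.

Longest perfect overlap: 2 complementary base pairs; below the dimer-risk threshold (threshold 3).

Last 6 bases (5'→3') — forward …TTCGCG, reverse …GAAACG.
Reverse complement of the reverse primer's last 6 bases: CGTTTC; its first k bases are the reverse complement of the reverse primer's last k bases, so a perfect k-base overlap needs the forward primer's last k bases to equal them.
Comparing (forward last k vs required): k=1: G vs C ✗; k=2: CG vs CG ✓; k=3: GCG vs CGT ✗; k=4: CGCG vs CGTT ✗; k=5: TCGCG vs CGTTT ✗; k=6: TTCGCG vs CGTTTC ✗.
Only k = 2 is perfect, so the longest perfect 3' overlap is 2.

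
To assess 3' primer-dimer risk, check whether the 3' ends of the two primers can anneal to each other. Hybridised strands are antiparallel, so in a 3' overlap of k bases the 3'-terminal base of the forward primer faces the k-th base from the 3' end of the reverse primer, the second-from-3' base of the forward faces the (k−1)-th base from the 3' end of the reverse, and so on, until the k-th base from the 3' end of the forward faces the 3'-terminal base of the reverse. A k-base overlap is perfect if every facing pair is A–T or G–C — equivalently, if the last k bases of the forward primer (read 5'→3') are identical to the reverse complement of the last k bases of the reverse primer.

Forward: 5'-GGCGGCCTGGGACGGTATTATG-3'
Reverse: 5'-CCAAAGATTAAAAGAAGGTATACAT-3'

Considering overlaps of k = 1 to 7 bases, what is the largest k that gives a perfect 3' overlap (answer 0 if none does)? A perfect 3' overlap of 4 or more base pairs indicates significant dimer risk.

Last 7 bases (5'→3') — forward …TATTATG, reverse …TATACAT.
Reverse complement of the reverse primer's last 7 bases: ATGTATA; its first k bases are the reverse complement of the reverse primer's last k bases, so a perfect k-base overlap needs the forward primer's last k bases to equal them.
Comparing (forward last k vs required): k=1: G vs A ✗; k=2: TG vs AT ✗; k=3: ATG vs ATG ✓; k=4: TATG vs ATGT ✗; k=5: TTATG vs ATGTA ✗; k=6: ATTATG vs ATGTAT ✗; k=7: TATTATG vs ATGTATA ✗.
Only k = 3 is perfect, so the longest perfect 3' overlap is 3.

Longest perfect overlap: 3 complementary base pairs; below the dimer-risk threshold (threshold 4).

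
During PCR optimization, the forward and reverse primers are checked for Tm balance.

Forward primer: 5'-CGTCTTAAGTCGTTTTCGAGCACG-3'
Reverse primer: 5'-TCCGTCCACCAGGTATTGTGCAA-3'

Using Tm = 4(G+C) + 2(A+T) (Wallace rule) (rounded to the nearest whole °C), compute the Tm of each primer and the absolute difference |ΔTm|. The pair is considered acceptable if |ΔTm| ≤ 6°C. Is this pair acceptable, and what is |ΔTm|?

Forward: A=4 T=8 G=6 C=6 → Tm = 2·12 + 4·12 = 72°C.
Reverse: A=5 T=6 G=5 C=7 → Tm = 2·11 + 4·12 = 70°C.
|ΔTm| = |72 − 70| = 2°C, ≤ 6°C.

|ΔTm| = 2°C; the pair is acceptable.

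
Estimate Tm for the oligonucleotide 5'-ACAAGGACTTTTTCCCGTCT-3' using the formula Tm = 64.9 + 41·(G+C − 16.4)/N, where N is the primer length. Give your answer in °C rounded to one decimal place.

49.7°C

Base counts: A=4, T=7, G=3, C=6; G+C = 9, N = 20.
Tm = 64.9 + 41·(9 − 16.4)/20 = 64.9 + -303.40/20 = 49.7°C.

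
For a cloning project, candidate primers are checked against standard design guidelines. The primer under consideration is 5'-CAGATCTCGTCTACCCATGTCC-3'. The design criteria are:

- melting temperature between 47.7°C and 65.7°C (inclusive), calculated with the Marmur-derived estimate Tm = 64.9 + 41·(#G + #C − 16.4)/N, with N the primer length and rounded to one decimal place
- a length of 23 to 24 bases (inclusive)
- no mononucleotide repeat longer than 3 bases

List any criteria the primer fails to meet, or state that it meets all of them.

Fails: length.

Base counts: A=4, T=6, G=3, C=9 (length 22).
Tm: Tm = 64.9 + 41·(12 − 16.4)/22 = 56.7°C ✓
length: length 22, outside 23–24 ✗
homopolymer run: longest run = 3 ✓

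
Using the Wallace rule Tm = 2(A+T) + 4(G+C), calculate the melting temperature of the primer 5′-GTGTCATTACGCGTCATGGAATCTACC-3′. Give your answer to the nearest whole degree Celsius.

Base counts: A=6, T=8, G=6, C=7 (length 27).
Tm = 2·(6+8) + 4·(6+7) = 2·14 + 4·13 = 28 + 52 = 80°C.

80°C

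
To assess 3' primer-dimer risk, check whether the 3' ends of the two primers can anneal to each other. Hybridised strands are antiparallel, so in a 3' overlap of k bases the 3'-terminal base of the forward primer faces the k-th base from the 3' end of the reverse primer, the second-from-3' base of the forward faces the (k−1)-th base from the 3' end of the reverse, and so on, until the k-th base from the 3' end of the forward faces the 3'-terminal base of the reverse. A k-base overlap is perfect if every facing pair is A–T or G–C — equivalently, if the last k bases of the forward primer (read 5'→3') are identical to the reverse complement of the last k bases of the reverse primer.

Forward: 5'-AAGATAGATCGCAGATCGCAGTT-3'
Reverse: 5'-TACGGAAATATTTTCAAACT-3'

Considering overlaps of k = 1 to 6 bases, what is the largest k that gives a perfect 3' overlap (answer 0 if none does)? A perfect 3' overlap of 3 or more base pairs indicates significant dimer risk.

Longest perfect overlap: 4 complementary base pairs; significant dimer risk (threshold 3).

Last 6 bases (5'→3') — forward …GCAGTT, reverse …CAAACT.
Reverse complement of the reverse primer's last 6 bases: AGTTTG; its first k bases are the reverse complement of the reverse primer's last k bases, so a perfect k-base overlap needs the forward primer's last k bases to equal them.
Comparing (forward last k vs required): k=1: T vs A ✗; k=2: TT vs AG ✗; k=3: GTT vs AGT ✗; k=4: AGTT vs AGTT ✓; k=5: CAGTT vs AGTTT ✗; k=6: GCAGTT vs AGTTTG ✗.
Only k = 4 is perfect, so the longest perfect 3' overlap is 4.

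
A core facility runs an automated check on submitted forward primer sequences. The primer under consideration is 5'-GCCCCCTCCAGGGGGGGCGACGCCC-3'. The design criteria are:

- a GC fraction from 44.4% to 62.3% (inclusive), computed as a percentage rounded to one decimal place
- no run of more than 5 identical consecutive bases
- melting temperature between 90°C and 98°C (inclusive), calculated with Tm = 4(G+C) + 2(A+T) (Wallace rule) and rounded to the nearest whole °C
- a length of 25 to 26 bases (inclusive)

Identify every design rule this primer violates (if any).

Fails: GC content, homopolymer run.

Base counts: A=2, T=1, G=10, C=12 (length 25).
GC content: GC 22/25 = 88.0%, outside 44.4–62.3% ✗
homopolymer run: longest run = 7, exceeds 5 ✗
Tm: Tm = 2·3 + 4·22 = 94°C ✓
length: length 25 ✓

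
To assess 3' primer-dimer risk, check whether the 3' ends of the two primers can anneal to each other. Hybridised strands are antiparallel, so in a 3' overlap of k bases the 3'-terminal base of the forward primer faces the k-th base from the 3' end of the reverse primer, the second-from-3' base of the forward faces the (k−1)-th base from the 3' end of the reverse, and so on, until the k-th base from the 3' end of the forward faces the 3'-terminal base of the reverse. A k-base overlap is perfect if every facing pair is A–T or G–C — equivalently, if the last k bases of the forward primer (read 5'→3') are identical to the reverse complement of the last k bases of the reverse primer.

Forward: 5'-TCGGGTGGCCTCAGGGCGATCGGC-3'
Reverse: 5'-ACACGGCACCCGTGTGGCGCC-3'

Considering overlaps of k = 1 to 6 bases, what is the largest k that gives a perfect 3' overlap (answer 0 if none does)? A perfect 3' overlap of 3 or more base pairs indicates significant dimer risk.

Longest perfect overlap: 3 complementary base pairs; significant dimer risk (threshold 3).

Last 6 bases (5'→3') — forward …ATCGGC, reverse …GGCGCC.
Reverse complement of the reverse primer's last 6 bases: GGCGCC; its first k bases are the reverse complement of the reverse primer's last k bases, so a perfect k-base overlap needs the forward primer's last k bases to equal them.
Comparing (forward last k vs required): k=1: C vs G ✗; k=2: GC vs GG ✗; k=3: GGC vs GGC ✓; k=4: CGGC vs GGCG ✗; k=5: TCGGC vs GGCGC ✗; k=6: ATCGGC vs GGCGCC ✗.
Only k = 3 is perfect, so the longest perfect 3' overlap is 3.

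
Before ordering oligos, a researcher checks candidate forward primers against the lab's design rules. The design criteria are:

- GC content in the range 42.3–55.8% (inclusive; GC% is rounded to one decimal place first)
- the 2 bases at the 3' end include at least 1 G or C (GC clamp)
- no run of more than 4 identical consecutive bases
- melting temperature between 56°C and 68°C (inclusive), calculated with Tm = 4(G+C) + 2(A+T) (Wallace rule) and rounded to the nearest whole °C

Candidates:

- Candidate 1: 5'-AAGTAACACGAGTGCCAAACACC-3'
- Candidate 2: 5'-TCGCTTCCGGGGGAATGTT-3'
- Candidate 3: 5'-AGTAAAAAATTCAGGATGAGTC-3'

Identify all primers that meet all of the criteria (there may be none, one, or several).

Candidate 1 (23 nt, A=10 T=2 G=4 C=7): GC 11/23 = 47.8% ✓; 3' end CC has 2 G/C ✓; longest run = 3 ✓; Tm = 2·12 + 4·11 = 68°C ✓ — passes.
Candidate 2 (19 nt, A=2 T=6 G=7 C=4): GC 11/19 = 57.9%, outside 42.3–55.8% ✗; 3' end TT has 0 G/C, need ≥1 ✗; longest run = 5, exceeds 4 ✗; Tm = 2·8 + 4·11 = 60°C ✓ — fails.
Candidate 3 (22 nt, A=10 T=5 G=5 C=2): GC 7/22 = 31.8%, outside 42.3–55.8% ✗; 3' end TC has 1 G/C ✓; longest run = 6, exceeds 4 ✗; Tm = 2·15 + 4·7 = 58°C ✓ — fails.

Candidate 1 only.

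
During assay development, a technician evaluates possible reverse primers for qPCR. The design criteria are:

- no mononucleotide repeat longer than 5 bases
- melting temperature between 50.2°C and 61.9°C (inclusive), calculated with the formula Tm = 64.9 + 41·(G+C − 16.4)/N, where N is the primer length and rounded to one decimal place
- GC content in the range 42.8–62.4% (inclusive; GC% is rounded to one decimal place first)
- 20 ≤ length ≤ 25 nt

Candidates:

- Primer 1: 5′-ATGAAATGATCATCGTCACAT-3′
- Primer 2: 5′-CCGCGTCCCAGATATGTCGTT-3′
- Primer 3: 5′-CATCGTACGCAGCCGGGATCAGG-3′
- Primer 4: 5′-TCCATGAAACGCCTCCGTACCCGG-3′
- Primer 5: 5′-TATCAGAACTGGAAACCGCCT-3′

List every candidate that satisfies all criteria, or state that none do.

Primer 1 (21 nt, A=8 T=6 G=3 C=4): longest run = 3 ✓; Tm = 64.9 + 41·(7 − 16.4)/21 = 46.5°C, outside 50.2–61.9°C ✗; GC 7/21 = 33.3%, outside 42.8–62.4% ✗; length 21 ✓ — fails.
Primer 2 (21 nt, A=3 T=6 G=5 C=7): longest run = 3 ✓; Tm = 64.9 + 41·(12 − 16.4)/21 = 56.3°C ✓; GC 12/21 = 57.1% ✓; length 21 ✓ — passes.
Primer 3 (23 nt, A=5 T=3 G=8 C=7): longest run = 3 ✓; Tm = 64.9 + 41·(15 − 16.4)/23 = 62.4°C, outside 50.2–61.9°C ✗; GC 15/23 = 65.2%, outside 42.8–62.4% ✗; length 23 ✓ — fails.
Primer 4 (24 nt, A=5 T=4 G=5 C=10): longest run = 3 ✓; Tm = 64.9 + 41·(15 − 16.4)/24 = 62.5°C, outside 50.2–61.9°C ✗; GC 15/24 = 62.5%, outside 42.8–62.4% ✗; length 24 ✓ — fails.
Primer 5 (21 nt, A=7 T=4 G=4 C=6): longest run = 3 ✓; Tm = 64.9 + 41·(10 − 16.4)/21 = 52.4°C ✓; GC 10/21 = 47.6% ✓; length 21 ✓ — passes.

Primer 2 and Primer 5.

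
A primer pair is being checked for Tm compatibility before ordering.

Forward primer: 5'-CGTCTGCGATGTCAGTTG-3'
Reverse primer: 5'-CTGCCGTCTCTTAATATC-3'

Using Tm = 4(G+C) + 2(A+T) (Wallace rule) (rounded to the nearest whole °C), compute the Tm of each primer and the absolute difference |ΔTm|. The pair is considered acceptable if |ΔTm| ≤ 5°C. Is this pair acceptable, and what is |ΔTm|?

|ΔTm| = 4°C; the pair is acceptable.

Forward: A=2 T=6 G=6 C=4 → Tm = 2·8 + 4·10 = 56°C.
Reverse: A=3 T=7 G=2 C=6 → Tm = 2·10 + 4·8 = 52°C.
|ΔTm| = |56 − 52| = 4°C, ≤ 5°C.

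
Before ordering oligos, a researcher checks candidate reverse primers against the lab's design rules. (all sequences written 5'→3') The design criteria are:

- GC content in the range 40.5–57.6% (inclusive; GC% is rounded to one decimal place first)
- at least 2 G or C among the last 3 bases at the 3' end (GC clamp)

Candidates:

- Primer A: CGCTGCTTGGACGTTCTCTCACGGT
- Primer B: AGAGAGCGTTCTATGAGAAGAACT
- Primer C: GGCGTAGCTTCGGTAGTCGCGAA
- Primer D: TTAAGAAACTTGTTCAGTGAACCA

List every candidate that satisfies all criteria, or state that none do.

None of the candidates satisfy all criteria.

Primer A (25 nt, A=2 T=8 G=7 C=8): GC 15/25 = 60.0%, outside 40.5–57.6% ✗; 3' end GGT has 2 G/C ✓ — fails.
Primer B (24 nt, A=9 T=5 G=7 C=3): GC 10/24 = 41.7% ✓; 3' end ACT has 1 G/C, need ≥2 ✗ — fails.
Primer C (23 nt, A=4 T=5 G=9 C=5): GC 14/23 = 60.9%, outside 40.5–57.6% ✗; 3' end GAA has 1 G/C, need ≥2 ✗ — fails.
Primer D (24 nt, A=9 T=7 G=4 C=4): GC 8/24 = 33.3%, outside 40.5–57.6% ✗; 3' end CCA has 2 G/C ✓ — fails.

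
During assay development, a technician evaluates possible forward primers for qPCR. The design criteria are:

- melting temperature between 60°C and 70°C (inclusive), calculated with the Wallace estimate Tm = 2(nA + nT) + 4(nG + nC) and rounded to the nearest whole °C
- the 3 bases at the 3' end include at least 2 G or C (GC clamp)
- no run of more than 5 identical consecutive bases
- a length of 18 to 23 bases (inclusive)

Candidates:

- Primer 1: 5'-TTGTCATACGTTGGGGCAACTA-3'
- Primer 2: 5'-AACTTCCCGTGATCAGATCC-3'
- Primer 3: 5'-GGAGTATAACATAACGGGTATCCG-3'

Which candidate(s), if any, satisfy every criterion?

Primer 2 only.

Primer 1 (22 nt, A=5 T=7 G=6 C=4): Tm = 2·12 + 4·10 = 64°C ✓; 3' end CTA has 1 G/C, need ≥2 ✗; longest run = 4 ✓; length 22 ✓ — fails.
Primer 2 (20 nt, A=5 T=5 G=3 C=7): Tm = 2·10 + 4·10 = 60°C ✓; 3' end TCC has 2 G/C ✓; longest run = 3 ✓; length 20 ✓ — passes.
Primer 3 (24 nt, A=8 T=5 G=7 C=4): Tm = 2·13 + 4·11 = 70°C ✓; 3' end CCG has 3 G/C ✓; longest run = 3 ✓; length 24, outside 18–23 ✗ — fails.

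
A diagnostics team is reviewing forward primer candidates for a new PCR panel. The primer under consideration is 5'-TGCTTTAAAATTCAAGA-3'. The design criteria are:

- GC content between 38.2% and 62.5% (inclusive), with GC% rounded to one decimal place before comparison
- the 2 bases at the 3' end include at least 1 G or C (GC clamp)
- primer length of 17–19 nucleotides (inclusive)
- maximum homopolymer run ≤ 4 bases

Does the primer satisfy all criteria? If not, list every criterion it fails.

Fails: GC content.

Base counts: A=7, T=6, G=2, C=2 (length 17).
GC content: GC 4/17 = 23.5%, outside 38.2–62.5% ✗
GC clamp: 3' end GA has 1 G/C ✓
length: length 17 ✓
homopolymer run: longest run = 4 ✓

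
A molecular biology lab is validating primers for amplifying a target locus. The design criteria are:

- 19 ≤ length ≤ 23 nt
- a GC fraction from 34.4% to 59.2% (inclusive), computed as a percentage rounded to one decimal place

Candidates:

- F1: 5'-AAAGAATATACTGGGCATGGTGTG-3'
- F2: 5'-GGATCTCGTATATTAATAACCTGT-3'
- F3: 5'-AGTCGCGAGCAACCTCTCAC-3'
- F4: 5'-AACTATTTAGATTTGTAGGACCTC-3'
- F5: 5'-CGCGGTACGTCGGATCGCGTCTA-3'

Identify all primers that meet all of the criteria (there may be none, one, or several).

None of the candidates satisfy all criteria.

F1 (24 nt, A=8 T=6 G=8 C=2): length 24, outside 19–23 ✗; GC 10/24 = 41.7% ✓ — fails.
F2 (24 nt, A=7 T=9 G=4 C=4): length 24, outside 19–23 ✗; GC 8/24 = 33.3%, outside 34.4–59.2% ✗ — fails.
F3 (20 nt, A=5 T=3 G=4 C=8): length 20 ✓; GC 12/20 = 60.0%, outside 34.4–59.2% ✗ — fails.
F4 (24 nt, A=7 T=9 G=4 C=4): length 24, outside 19–23 ✗; GC 8/24 = 33.3%, outside 34.4–59.2% ✗ — fails.
F5 (23 nt, A=3 T=5 G=8 C=7): length 23 ✓; GC 15/23 = 65.2%, outside 34.4–59.2% ✗ — fails.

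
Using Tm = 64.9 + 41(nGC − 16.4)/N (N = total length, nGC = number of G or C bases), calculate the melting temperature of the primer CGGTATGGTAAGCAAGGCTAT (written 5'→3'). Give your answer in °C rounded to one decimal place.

Base counts: A=6, T=5, G=7, C=3; G+C = 10, N = 21.
Tm = 64.9 + 41·(10 − 16.4)/21 = 64.9 + -262.40/21 = 52.4°C.

52.4°C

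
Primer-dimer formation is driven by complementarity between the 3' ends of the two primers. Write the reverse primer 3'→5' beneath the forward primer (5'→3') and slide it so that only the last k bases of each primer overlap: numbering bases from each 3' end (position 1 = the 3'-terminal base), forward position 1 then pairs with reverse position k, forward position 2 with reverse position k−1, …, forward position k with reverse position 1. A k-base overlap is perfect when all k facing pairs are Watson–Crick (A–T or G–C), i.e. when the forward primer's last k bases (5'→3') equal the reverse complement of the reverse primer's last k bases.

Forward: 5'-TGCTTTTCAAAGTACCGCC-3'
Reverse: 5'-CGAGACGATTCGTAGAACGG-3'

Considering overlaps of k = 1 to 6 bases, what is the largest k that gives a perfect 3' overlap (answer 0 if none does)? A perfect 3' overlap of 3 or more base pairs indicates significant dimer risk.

Last 6 bases (5'→3') — forward …ACCGCC, reverse …GAACGG.
Reverse complement of the reverse primer's last 6 bases: CCGTTC; its first k bases are the reverse complement of the reverse primer's last k bases, so a perfect k-base overlap needs the forward primer's last k bases to equal them.
Comparing (forward last k vs required): k=1: C vs C ✓; k=2: CC vs CC ✓; k=3: GCC vs CCG ✗; k=4: CGCC vs CCGT ✗; k=5: CCGCC vs CCGTT ✗; k=6: ACCGCC vs CCGTTC ✗.
Perfect overlaps at k = 1, 2; the largest is 2.

Longest perfect overlap: 2 complementary base pairs; below the dimer-risk threshold (threshold 3).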